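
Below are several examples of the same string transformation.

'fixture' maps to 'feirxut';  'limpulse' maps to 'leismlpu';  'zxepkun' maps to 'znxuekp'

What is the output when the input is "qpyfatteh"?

qhpeytfta

Looking at the pairs, the operation is to take characters alternately from the front and the back (1st, last, 2nd, 2nd-last, ...).
Applying that to "qpyfatteh" gives "qhpeytfta".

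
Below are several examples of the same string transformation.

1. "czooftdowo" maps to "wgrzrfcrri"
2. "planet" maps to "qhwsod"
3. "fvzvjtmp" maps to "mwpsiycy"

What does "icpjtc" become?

What's happening: swap the front and back halves of the string, then shift every letter 3 places forward in the alphabet (wrapping around).
For "icpjtc" the result is "mwflfs".
(Check on "czooftdowo": → "tdowoczoof" → "wgrzrfcrri" ✓)

mwflfs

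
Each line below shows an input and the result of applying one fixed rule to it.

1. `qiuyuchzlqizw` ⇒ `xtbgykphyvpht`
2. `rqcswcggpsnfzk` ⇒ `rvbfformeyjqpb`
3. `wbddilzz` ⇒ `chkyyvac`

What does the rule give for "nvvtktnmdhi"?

sjsmlcghmuu

The transformation: move the first 3 characters to the end (rotate left by 3), then shift every letter 1 place backward in the alphabet (wrapping around).
On "nvvtktnmdhi": the first step gives "tktnmdhinvv", and the second then gives "sjsmlcghmuu".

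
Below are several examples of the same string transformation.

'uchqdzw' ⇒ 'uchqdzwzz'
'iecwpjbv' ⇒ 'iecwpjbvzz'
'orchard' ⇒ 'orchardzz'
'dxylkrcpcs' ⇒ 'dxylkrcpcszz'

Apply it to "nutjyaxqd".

nutjyaxqdzz

The transformation: append "zz".
On "nutjyaxqd" that produces "nutjyaxqdzz".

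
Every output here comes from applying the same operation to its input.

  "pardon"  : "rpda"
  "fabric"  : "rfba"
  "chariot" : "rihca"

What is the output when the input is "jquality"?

uqljia

The pattern: delete the last 2 characters, then sort the characters into reverse alphabetical order.
Applying both steps to "jquality": "jquali", then "uqljia".
(Check on "pardon": → "pard" → "rpda" ✓)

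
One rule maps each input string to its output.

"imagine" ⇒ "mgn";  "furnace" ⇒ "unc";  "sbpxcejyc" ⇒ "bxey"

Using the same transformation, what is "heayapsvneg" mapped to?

eypve

Rule — keep every other character starting from the second (positions 2nd, 4th, 6th, ...).
Doing the same to "heayapsvneg": "eypve".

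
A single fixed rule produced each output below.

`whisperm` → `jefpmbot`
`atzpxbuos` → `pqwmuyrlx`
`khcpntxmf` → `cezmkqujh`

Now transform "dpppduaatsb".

ymmmarxxqpa

Each output is the input with this applied: shift every letter 3 places backward in the alphabet (wrapping around), then swap the first and last characters.
Applying both steps to "dpppduaatsb": "ammmarxxqpy", then "ymmmarxxqpa".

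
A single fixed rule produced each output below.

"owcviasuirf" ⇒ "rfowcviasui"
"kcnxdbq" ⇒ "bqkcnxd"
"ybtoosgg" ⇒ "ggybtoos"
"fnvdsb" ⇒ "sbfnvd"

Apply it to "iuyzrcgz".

gziuyzrc

Each output is the input with this applied: move the last 2 characters to the front (rotate right by 2).
For "iuyzrcgz" the result is "gziuyzrc".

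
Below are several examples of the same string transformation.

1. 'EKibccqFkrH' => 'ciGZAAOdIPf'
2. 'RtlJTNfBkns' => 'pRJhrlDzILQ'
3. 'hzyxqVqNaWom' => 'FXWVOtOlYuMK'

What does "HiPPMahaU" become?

Each output is the input with this applied: shift every letter 2 places backward in the alphabet (wrapping around), then flip the case of every letter.
For "HiPPMahaU", step one produces "FgNNKyfyS"; step two turns that into "fGnnkYFYs".

fGnnkYFYs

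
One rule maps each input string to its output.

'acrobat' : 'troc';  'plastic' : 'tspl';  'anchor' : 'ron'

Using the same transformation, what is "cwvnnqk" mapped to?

The transformation: sort the characters into reverse alphabetical order, then delete the last 3 characters.
"cwvnnqk" → "wvqnnkc" → "wvqn".
(Check on "plastic": → "tsplica" → "tspl" ✓)

wvqn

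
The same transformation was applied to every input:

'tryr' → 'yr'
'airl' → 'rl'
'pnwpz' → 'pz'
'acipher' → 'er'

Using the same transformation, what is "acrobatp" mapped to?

Rule — keep only the last 2 characters.
On "acrobatp" that produces "tp".

tp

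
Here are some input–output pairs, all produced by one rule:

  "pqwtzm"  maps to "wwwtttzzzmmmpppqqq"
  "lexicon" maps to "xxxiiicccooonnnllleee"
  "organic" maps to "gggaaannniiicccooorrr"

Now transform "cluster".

uuusssttteeerrrccclll

What's happening: move the first 2 characters to the end (rotate left by 2), then repeat every character 3 times.
"cluster" → "ustercl" → "uuusssttteeerrrccclll".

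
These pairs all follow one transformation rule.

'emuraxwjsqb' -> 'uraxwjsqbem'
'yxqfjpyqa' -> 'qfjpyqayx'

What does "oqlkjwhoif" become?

The pattern: move the first 2 characters to the end (rotate left by 2).
For "oqlkjwhoif" the result is "lkjwhoifoq".

lkjwhoifoq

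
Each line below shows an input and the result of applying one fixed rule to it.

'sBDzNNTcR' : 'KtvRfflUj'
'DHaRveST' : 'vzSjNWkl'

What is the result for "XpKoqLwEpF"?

In each case the input is transformed by: shift every letter 8 places backward in the alphabet (wrapping around), then flip the case of every letter.
Starting from "XpKoqLwEpF": after the first operation, "PhCgiDoWhX"; after the second, "pHcGIdOwHx".

pHcGIdOwHx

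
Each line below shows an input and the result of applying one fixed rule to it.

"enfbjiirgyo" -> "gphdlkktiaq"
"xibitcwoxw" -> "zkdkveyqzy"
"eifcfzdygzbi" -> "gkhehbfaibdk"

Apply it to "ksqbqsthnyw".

The transformation: shift every letter 2 places forward in the alphabet (wrapping around).
"ksqbqsthnyw" → "musdsuvjpay".

musdsuvjpay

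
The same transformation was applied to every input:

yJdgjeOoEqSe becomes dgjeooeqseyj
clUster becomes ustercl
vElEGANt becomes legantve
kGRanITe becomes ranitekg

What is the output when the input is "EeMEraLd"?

meraldee

The rule is to move the first 2 characters to the end (rotate left by 2), then convert every letter to lowercase.
Applying both steps to "EeMEraLd": "MEraLdEe", then "meraldee".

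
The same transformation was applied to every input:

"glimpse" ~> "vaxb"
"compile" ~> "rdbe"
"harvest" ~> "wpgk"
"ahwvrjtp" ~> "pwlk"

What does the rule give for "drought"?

What's happening: shift every letter 11 places backward in the alphabet (wrapping around), then keep only the first 4 characters.
Working it through for "drought": intermediate "sgdjvwi", final "sgdj".

sgdj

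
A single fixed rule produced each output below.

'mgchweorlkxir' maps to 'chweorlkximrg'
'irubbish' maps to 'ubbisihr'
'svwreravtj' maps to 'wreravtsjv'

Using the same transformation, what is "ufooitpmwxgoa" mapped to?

ooitpmwxgouaf

The rule is to swap the first and last characters, then move the first 2 characters to the end (rotate left by 2).
"ufooitpmwxgoa" → "afooitpmwxgou" → "ooitpmwxgouaf".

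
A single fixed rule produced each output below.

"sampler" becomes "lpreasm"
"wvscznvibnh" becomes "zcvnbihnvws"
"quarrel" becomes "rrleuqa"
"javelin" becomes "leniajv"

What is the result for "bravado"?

In each case the input is transformed by: move the first 3 characters to the end (rotate left by 3), then swap each adjacent pair of characters (1↔2, 3↔4, ...).
On "bravado" that produces "avodrba".

avodrba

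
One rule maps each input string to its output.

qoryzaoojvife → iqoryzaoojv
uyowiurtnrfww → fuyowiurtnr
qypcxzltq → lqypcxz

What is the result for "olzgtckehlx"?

holzgtcke

The pattern: delete the last 2 characters, then move the last character to the front.
Starting from "olzgtckehlx": after the first operation, "olzgtckeh"; after the second, "holzgtcke".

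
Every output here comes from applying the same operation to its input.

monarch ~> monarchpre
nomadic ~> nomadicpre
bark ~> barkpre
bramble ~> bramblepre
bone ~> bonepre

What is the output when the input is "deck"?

deckpre

In each case the input is transformed by: append "pre".
Applying that to "deck" gives "deckpre".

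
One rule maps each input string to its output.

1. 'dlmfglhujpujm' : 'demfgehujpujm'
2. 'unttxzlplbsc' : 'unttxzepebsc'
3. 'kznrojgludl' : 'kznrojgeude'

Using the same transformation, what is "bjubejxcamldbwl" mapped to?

bjubejxcamedbwe

The rule is to replace every "l" with "e".
On "bjubejxcamldbwl" that produces "bjubejxcamedbwe".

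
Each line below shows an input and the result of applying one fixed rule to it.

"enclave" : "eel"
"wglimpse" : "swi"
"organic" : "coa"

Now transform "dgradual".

ada

The transformation: keep one character in every 3, starting at position 1 (positions 1st, 4th, 7th, ...), then move the last character to the front.
Applying both steps to "dgradual": "daa", then "ada".
(Check on "wglimpse": → "wis" → "swi" ✓)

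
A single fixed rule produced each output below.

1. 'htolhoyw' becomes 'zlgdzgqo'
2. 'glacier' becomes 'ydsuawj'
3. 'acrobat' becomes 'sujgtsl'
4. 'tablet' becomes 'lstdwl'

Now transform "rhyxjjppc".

jzqpbbhhu

The transformation: shift every letter 8 places backward in the alphabet (wrapping around).
So "rhyxjjppc" becomes "jzqpbbhhu".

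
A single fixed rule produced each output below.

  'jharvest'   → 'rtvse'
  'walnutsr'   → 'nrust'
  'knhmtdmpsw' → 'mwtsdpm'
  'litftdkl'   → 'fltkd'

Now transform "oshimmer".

Rule — delete the first 3 characters, then take characters alternately from the front and the back (1st, last, 2nd, 2nd-last, ...).
Applying both steps to "oshimmer": "immer", then "irmem".
(Check on "litftdkl": → "ftdkl" → "fltkd" ✓)

irmem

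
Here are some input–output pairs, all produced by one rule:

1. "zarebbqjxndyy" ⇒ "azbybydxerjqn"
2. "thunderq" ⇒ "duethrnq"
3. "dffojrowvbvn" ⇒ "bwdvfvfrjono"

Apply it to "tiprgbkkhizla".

azbtgrhpilikk

What's happening: sort the characters into alphabetical order, then take characters alternately from the front and the back (1st, last, 2nd, 2nd-last, ...).
Working it through for "tiprgbkkhizla": intermediate "abghiikklprtz", final "azbtgrhpilikk".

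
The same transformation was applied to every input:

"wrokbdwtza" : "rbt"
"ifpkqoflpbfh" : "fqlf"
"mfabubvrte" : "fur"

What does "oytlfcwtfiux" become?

The transformation: keep one character in every 3, starting at position 2 (positions 2nd, 5th, 8th, ...).
On "oytlfcwtfiux" that produces "yftu".

yftu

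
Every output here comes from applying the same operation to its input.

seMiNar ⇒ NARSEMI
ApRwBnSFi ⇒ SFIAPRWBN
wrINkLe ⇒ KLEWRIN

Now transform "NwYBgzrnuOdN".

Rule — move the last 3 characters to the front (rotate right by 3), then convert every letter to uppercase.
On "NwYBgzrnuOdN": the first step gives "OdNNwYBgzrnu", and the second then gives "ODNNWYBGZRNU".

ODNNWYBGZRNU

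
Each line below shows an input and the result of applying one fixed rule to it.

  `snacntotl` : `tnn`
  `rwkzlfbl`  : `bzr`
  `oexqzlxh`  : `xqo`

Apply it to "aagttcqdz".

Rule — reverse the string, then keep one character in every 3, starting at position 2 (positions 2nd, 5th, 8th, ...).
"aagttcqdz" → "zdqcttgaa" → "dta".

dta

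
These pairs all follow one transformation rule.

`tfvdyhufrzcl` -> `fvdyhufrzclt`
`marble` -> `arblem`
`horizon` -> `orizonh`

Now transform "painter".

In each case the input is transformed by: move the first character to the end.
Doing the same to "painter": "ainterp".

ainterp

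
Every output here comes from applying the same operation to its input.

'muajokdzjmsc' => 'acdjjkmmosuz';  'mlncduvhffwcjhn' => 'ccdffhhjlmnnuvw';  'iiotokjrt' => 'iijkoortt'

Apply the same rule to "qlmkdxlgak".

What's happening: sort the characters into alphabetical order.
"qlmkdxlgak" → "adgkkllmqx".

adgkkllmqx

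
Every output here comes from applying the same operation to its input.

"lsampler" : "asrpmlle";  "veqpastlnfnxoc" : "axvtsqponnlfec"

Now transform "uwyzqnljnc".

czywuqnnlj

What's happening: sort the characters into reverse alphabetical order, then move the last character to the front.
Applying that to "uwyzqnljnc" gives "czywuqnnlj".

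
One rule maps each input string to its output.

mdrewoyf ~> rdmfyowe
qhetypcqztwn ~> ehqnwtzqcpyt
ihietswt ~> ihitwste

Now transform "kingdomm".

nikmmodg

The transformation: reverse the string, then move the last 3 characters to the front (rotate right by 3).
So "kingdomm" becomes "nikmmodg".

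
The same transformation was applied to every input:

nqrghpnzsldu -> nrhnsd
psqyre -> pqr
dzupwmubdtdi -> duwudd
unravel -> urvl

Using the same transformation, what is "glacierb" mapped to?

gair

In each case the input is transformed by: keep every other character starting from the first (positions 1st, 3rd, 5th, ...).
"glacierb" → "gair".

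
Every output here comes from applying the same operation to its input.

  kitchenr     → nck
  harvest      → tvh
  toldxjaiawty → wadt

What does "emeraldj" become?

The pattern: keep one character in every 3, starting at position 1 (positions 1st, 4th, 7th, ...), then reverse the string.
Doing the same to "emeraldj": "dre".

dre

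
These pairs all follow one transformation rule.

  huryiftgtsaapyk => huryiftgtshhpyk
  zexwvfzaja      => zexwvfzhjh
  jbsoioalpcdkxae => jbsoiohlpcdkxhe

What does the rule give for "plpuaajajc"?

Each output is the input with this applied: replace every "a" with "h".
So "plpuaajajc" becomes "plpuhhjhjc".

plpuhhjhjc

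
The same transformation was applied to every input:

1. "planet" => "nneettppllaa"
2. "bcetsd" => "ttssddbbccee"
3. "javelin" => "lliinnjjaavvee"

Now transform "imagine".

What's happening: move the last 3 characters to the front (rotate right by 3), then double every character.
"imagine" → "ineimag" → "iinneeiimmaagg".

iinneeiimmaagg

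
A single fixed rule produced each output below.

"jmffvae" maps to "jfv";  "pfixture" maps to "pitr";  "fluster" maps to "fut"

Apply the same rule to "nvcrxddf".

ncxd

The pattern: swap each adjacent pair of characters (1↔2, 3↔4, ...), then keep every other character starting from the second (positions 2nd, 4th, 6th, ...).
Starting from "nvcrxddf": after the first operation, "vnrcdxfd"; after the second, "ncxd".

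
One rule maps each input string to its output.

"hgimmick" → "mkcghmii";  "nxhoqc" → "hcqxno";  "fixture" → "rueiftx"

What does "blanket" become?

ektlbna

Each output is the input with this applied: swap each adjacent pair of characters (1↔2, 3↔4, ...), then move the last 3 characters to the front (rotate right by 3).
Starting from "blanket": after the first operation, "lbnaekt"; after the second, "ektlbna".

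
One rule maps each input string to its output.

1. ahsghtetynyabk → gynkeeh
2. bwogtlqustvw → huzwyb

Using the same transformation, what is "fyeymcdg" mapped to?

lksj

The rule is to shift every letter 6 places forward in the alphabet (wrapping around), then keep every other character starting from the first (positions 1st, 3rd, 5th, ...).
Doing the same to "fyeymcdg": "lksj".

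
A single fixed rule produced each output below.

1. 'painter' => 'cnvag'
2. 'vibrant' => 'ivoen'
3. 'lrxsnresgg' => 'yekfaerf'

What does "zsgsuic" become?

The transformation: shift every letter 13 places forward in the alphabet (wrapping around) — i.e. ROT13, then delete the last 2 characters.
Applying both steps to "zsgsuic": "mftfhvp", then "mftfh".

mftfh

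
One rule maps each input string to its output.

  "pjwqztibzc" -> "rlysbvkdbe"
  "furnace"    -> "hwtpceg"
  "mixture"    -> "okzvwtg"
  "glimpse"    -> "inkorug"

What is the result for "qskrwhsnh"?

sumtyjupj

Rule — shift every letter 2 places forward in the alphabet (wrapping around).
Applying that to "qskrwhsnh" gives "sumtyjupj".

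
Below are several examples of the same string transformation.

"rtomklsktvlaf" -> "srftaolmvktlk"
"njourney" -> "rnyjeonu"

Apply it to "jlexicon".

ijnloecx

Looking at the pairs, the operation is to take characters alternately from the front and the back (1st, last, 2nd, 2nd-last, ...), then move the last character to the front.
Starting from "jlexicon": after the first operation, "jnloecxi"; after the second, "ijnloecx".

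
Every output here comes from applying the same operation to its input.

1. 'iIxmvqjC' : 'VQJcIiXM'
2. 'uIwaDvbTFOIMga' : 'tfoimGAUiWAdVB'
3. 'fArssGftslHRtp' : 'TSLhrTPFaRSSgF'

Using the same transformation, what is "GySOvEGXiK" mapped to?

egxIkgYsoV

The transformation: flip the case of every letter, then swap the front and back halves of the string.
For "GySOvEGXiK" the result is "egxIkgYsoV".
(Check on "uIwaDvbTFOIMga": → "UiWAdVBtfoimGA" → "tfoimGAUiWAdVB" ✓)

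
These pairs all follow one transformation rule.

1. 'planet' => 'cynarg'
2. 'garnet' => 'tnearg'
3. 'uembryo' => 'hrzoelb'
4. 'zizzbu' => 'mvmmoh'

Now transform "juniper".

whavcre

Rule — shift every letter 13 places forward in the alphabet (wrapping around) — i.e. ROT13.
Doing the same to "juniper": "whavcre".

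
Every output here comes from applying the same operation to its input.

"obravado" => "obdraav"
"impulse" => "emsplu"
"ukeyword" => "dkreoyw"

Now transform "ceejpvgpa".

aepegjvp

The transformation: take characters alternately from the front and the back (1st, last, 2nd, 2nd-last, ...), then delete the first character.
For "ceejpvgpa", step one produces "caepegjvp"; step two turns that into "aepegjvp".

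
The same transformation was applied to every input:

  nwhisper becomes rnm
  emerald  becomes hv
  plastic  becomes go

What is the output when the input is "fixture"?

Rule — shift every letter 5 places backward in the alphabet (wrapping around), then keep one character in every 3, starting at position 2 (positions 2nd, 5th, 8th, ...).
Applying both steps to "fixture": "adsopmz", then "dp".

dp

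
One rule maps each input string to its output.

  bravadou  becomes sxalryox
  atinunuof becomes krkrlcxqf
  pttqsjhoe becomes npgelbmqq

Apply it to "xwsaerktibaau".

xbohqfyxxrutp

The pattern: move the first 3 characters to the end (rotate left by 3), then shift every letter 3 places backward in the alphabet (wrapping around).
"xwsaerktibaau" → "aerktibaauxws" → "xbohqfyxxrutp".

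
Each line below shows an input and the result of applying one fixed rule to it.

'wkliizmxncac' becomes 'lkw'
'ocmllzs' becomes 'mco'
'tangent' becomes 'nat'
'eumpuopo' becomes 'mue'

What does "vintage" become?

niv

Rule — reverse the string, then keep only the last 3 characters.
Working it through for "vintage": intermediate "egatniv", final "niv".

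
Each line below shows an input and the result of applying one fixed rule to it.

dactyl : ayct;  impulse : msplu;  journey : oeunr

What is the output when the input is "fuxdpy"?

upxd

Looking at the pairs, the operation is to take characters alternately from the front and the back (1st, last, 2nd, 2nd-last, ...), then delete the first 2 characters.
Applying that to "fuxdpy" gives "upxd".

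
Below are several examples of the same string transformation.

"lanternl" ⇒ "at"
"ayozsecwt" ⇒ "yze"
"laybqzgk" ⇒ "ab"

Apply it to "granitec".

Looking at the pairs, the operation is to delete the last 3 characters, then keep every other character starting from the second (positions 2nd, 4th, 6th, ...).
Applying that to "granitec" gives "rn".

rn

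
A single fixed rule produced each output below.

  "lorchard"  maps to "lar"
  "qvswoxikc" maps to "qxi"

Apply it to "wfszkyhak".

The pattern: swap each adjacent pair of characters (1↔2, 3↔4, ...), then keep one character in every 3, starting at position 2 (positions 2nd, 5th, 8th, ...).
"wfszkyhak" → "fwzsykahk" → "wyh".
(Check on "qvswoxikc": → "vqwsxokic" → "qxi" ✓)

wyh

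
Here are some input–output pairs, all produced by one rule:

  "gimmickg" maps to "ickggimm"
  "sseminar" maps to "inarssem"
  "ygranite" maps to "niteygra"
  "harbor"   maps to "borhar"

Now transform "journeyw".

In each case the input is transformed by: swap the front and back halves of the string.
"journeyw" → "neywjour".

neywjour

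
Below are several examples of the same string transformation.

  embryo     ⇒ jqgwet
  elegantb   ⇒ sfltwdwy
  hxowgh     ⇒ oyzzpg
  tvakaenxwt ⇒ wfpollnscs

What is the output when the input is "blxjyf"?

Rule — swap the front and back halves of the string, then shift every letter 8 places backward in the alphabet (wrapping around).
Applying that to "blxjyf" gives "bqxtdp".

bqxtdp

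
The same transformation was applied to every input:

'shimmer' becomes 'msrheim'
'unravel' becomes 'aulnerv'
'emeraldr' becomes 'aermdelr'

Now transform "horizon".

In each case the input is transformed by: take characters alternately from the front and the back (1st, last, 2nd, 2nd-last, ...), then move the last character to the front.
"horizon" → "hnoorzi" → "ihnoorz".
(Check on "emeraldr": → "ermdelra" → "aermdelr" ✓)

ihnoorz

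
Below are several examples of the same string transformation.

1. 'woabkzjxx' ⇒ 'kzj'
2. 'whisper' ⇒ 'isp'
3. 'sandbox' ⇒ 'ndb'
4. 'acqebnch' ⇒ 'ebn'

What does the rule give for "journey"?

urn

Looking at the pairs, the operation is to move the last 2 characters to the front (rotate right by 2), then keep only the last 3 characters.
On "journey": the first step gives "eyjourn", and the second then gives "urn".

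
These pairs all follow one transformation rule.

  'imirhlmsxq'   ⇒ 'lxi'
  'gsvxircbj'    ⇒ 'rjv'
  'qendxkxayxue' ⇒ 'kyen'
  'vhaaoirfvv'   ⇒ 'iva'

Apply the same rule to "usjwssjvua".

suj

Rule — keep one character in every 3, starting at position 3 (positions 3rd, 6th, 9th, ...), then move the first character to the end.
On "usjwssjvua": the first step gives "jsu", and the second then gives "suj".
(Check on "qendxkxayxue": → "nkye" → "kyen" ✓)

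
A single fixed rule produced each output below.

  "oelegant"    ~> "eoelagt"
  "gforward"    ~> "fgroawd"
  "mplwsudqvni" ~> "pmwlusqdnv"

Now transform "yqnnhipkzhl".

qynnihkphz

In each case the input is transformed by: swap each adjacent pair of characters (1↔2, 3↔4, ...), then delete the last character.
For "yqnnhipkzhl", step one produces "qynnihkphzl"; step two turns that into "qynnihkphz".
(Check on "oelegant": → "eoelagtn" → "eoelagt" ✓)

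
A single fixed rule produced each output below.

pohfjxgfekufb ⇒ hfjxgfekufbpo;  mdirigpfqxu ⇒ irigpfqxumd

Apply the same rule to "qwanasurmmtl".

anasurmmtlqw

Rule — move the first 2 characters to the end (rotate left by 2).
"qwanasurmmtl" → "anasurmmtlqw".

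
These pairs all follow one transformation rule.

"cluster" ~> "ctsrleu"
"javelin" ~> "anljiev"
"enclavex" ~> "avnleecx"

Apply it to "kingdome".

dnmkigeo

Each output is the input with this applied: sort the characters into reverse alphabetical order, then swap the first and last characters.
For "kingdome", step one produces "onmkiged"; step two turns that into "dnmkigeo".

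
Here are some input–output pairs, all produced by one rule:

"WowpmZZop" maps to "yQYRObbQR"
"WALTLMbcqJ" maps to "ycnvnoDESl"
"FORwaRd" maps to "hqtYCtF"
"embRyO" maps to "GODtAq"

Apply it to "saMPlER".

UCorNgt

What's happening: flip the case of every letter, then shift every letter 2 places forward in the alphabet (wrapping around).
Working it through for "saMPlER": intermediate "SAmpLer", final "UCorNgt".
(Check on "WowpmZZop": → "wOWPMzzOP" → "yQYRObbQR" ✓)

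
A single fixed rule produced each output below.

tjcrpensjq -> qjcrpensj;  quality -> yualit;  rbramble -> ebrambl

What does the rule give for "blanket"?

tlanke

The transformation: delete the first character, then move the last character to the front.
Applying both steps to "blanket": "lanket", then "tlanke".
(Check on "quality": → "uality" → "yualit" ✓)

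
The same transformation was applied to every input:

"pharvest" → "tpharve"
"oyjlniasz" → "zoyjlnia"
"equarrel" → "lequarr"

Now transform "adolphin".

The rule is to move the last 2 characters to the front (rotate right by 2), then delete the first character.
Starting from "adolphin": after the first operation, "inadolph"; after the second, "nadolph".

nadolph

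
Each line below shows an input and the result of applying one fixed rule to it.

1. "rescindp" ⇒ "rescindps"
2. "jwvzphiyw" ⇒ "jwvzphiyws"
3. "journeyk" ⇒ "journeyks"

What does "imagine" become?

imagines

The rule is to append "s".
"imagine" → "imagines".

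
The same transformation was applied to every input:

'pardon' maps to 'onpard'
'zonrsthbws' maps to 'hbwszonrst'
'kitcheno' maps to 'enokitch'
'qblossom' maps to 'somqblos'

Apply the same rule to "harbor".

orharb

The transformation: swap the front and back halves of the string, then move the first character to the end.
For "harbor" the result is "orharb".
(Check on "qblossom": → "ssomqblo" → "somqblos" ✓)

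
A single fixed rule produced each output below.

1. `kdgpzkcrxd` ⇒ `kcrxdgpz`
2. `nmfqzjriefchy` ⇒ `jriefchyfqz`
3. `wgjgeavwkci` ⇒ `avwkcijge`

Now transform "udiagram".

What's happening: delete the first 2 characters, then move the first 3 characters to the end (rotate left by 3).
Starting from "udiagram": after the first operation, "iagram"; after the second, "ramiag".

ramiag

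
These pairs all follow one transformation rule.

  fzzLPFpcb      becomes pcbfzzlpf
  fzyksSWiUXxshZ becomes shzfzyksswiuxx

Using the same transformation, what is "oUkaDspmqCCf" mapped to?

ccfoukadspmq

Rule — move the last 3 characters to the front (rotate right by 3), then convert every letter to lowercase.
"oUkaDspmqCCf" → "CCfoUkaDspmq" → "ccfoukadspmq".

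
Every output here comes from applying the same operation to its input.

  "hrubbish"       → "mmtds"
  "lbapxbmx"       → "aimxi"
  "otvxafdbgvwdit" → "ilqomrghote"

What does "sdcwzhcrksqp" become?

hksncvdba

In each case the input is transformed by: shift every letter 11 places forward in the alphabet (wrapping around), then delete the first 3 characters.
For "sdcwzhcrksqp", step one produces "donhksncvdba"; step two turns that into "hksncvdba".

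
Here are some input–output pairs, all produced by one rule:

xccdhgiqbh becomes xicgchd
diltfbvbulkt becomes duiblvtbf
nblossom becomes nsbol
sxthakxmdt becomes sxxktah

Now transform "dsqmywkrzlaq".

Each output is the input with this applied: delete the last 3 characters, then take characters alternately from the front and the back (1st, last, 2nd, 2nd-last, ...).
"dsqmywkrzlaq" → "dzsrqkmwy".

dzsrqkmwy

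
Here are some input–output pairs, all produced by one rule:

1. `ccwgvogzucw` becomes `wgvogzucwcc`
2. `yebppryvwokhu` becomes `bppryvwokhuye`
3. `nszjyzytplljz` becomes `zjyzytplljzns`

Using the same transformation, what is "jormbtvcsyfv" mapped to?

What's happening: move the first 2 characters to the end (rotate left by 2).
So "jormbtvcsyfv" becomes "rmbtvcsyfvjo".

rmbtvcsyfvjo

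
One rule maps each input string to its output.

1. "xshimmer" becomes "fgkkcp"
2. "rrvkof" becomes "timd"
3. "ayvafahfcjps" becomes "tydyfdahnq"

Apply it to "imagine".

Looking at the pairs, the operation is to delete the first 2 characters, then shift every letter 2 places backward in the alphabet (wrapping around).
For "imagine", step one produces "agine"; step two turns that into "yeglc".

yeglc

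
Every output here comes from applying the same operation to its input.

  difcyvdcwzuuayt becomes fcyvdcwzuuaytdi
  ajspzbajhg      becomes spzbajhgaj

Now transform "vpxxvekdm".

Each output is the input with this applied: move the first 2 characters to the end (rotate left by 2).
"vpxxvekdm" → "xxvekdmvp".

xxvekdmvp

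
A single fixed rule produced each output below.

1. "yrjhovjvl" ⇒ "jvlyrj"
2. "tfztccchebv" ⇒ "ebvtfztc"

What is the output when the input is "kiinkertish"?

Looking at the pairs, the operation is to move the last 3 characters to the front (rotate right by 3), then delete the last 3 characters.
Starting from "kiinkertish": after the first operation, "ishkiinkert"; after the second, "ishkiink".

ishkiink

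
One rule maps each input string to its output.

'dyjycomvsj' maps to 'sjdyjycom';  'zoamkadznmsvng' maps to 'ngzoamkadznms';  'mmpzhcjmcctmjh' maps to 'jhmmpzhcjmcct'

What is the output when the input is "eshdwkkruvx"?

Looking at the pairs, the operation is to move the last 2 characters to the front (rotate right by 2), then delete the last character.
"eshdwkkruvx" → "vxeshdwkkru" → "vxeshdwkkr".

vxeshdwkkr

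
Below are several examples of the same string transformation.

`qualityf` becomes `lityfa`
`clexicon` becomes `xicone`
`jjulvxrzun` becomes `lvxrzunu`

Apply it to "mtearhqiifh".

Rule — delete the first 2 characters, then move the first character to the end.
Applying both steps to "mtearhqiifh": "earhqiifh", then "arhqiifhe".

arhqiifhe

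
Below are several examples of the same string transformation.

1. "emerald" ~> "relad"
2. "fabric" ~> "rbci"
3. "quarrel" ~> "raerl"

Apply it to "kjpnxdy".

npdxy

In each case the input is transformed by: delete the first 2 characters, then swap each adjacent pair of characters (1↔2, 3↔4, ...).
For "kjpnxdy", step one produces "pnxdy"; step two turns that into "npdxy".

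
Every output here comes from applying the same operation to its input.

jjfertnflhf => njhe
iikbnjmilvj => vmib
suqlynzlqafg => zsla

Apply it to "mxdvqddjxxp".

Each output is the input with this applied: keep one character in every 3, starting at position 1 (positions 1st, 4th, 7th, ...), then sort the characters into reverse alphabetical order.
Working it through for "mxdvqddjxxp": intermediate "mvdx", final "xvmd".
(Check on "iikbnjmilvj": → "ibmv" → "vmib" ✓)

xvmd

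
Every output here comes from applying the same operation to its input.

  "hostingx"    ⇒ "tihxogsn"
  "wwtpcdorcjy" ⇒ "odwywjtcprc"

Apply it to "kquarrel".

The pattern: take characters alternately from the front and the back (1st, last, 2nd, 2nd-last, ...), then move the last 2 characters to the front (rotate right by 2).
On "kquarrel": the first step gives "klqeurar", and the second then gives "arklqeur".
(Check on "hostingx": → "hxogsnti" → "tihxogsn" ✓)

arklqeur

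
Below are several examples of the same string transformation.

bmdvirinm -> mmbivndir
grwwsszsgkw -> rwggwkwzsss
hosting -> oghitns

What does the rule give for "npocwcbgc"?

pcnbcgowc

What's happening: swap each adjacent pair of characters (1↔2, 3↔4, ...), then take characters alternately from the front and the back (1st, last, 2nd, 2nd-last, ...).
Applying both steps to "npocwcbgc": "pncocwgbc", then "pcnbcgowc".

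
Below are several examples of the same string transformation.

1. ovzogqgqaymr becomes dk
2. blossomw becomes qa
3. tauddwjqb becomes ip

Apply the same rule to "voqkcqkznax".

Each output is the input with this applied: shift every letter 11 places backward in the alphabet (wrapping around), then keep only the first 2 characters.
Applying both steps to "voqkcqkznax": "kdfzrfzocpm", then "kd".

kd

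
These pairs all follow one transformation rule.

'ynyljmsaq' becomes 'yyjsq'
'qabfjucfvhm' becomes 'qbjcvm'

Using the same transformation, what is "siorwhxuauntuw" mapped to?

The transformation: keep every other character starting from the first (positions 1st, 3rd, 5th, ...).
"siorwhxuauntuw" → "sowxanu".

sowxanu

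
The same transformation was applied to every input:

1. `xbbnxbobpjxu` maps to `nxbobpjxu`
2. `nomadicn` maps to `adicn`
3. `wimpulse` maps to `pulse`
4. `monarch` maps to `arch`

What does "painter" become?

Looking at the pairs, the operation is to delete the first 3 characters.
For "painter" the result is "nter".

nter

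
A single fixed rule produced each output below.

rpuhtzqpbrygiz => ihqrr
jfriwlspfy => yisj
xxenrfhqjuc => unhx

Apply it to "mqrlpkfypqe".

The pattern: keep one character in every 3, starting at position 1 (positions 1st, 4th, 7th, ...), then swap the first and last characters.
Applying both steps to "mqrlpkfypqe": "mlfq", then "qlfm".
(Check on "xxenrfhqjuc": → "xnhu" → "unhx" ✓)

qlfm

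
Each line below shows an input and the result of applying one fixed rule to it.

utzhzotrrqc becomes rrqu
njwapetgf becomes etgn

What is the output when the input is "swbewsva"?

wsvs

Each output is the input with this applied: swap the first and last characters, then keep only the last 4 characters.
Applying that to "swbewsva" gives "wsvs".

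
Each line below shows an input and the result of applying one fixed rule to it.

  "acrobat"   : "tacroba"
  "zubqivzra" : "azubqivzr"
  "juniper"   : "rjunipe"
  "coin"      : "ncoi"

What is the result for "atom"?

mato

The pattern: move the last character to the front.
Doing the same to "atom": "mato".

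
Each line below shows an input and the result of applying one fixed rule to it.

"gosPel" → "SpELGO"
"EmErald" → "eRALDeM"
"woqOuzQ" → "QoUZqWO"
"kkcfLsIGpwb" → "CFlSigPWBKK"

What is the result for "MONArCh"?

naRcHmo

Rule — flip the case of every letter, then move the first 2 characters to the end (rotate left by 2).
Applying both steps to "MONArCh": "monaRcH", then "naRcHmo".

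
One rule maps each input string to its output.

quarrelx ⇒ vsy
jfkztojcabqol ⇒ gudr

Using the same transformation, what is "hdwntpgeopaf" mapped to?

eufb

In each case the input is transformed by: shift every letter 1 place forward in the alphabet (wrapping around), then keep one character in every 3, starting at position 2 (positions 2nd, 5th, 8th, ...).
On "hdwntpgeopaf": the first step gives "iexouqhfpqbg", and the second then gives "eufb".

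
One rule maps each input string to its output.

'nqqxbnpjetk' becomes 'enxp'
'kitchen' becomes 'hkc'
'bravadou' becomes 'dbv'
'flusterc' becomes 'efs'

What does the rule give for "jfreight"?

gje

Rule — move the last 3 characters to the front (rotate right by 3), then keep one character in every 3, starting at position 1 (positions 1st, 4th, 7th, ...).
Applying both steps to "jfreight": "ghtjfrei", then "gje".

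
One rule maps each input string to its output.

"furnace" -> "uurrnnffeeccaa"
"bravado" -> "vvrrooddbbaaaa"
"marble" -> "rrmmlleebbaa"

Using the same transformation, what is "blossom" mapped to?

What's happening: sort the characters into reverse alphabetical order, then double every character.
On "blossom": the first step gives "ssoomlb", and the second then gives "ssssoooommllbb".

ssssoooommllbb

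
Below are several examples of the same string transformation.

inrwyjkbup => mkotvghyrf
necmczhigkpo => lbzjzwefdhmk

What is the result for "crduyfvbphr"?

ooarvcsymez

Each output is the input with this applied: swap the first and last characters, then shift every letter 3 places backward in the alphabet (wrapping around).
Applying both steps to "crduyfvbphr": "rrduyfvbphc", then "ooarvcsymez".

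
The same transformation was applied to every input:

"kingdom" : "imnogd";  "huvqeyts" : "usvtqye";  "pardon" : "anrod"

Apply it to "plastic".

The rule is to delete the first character, then take characters alternately from the front and the back (1st, last, 2nd, 2nd-last, ...).
For "plastic", step one produces "lastic"; step two turns that into "lcaist".
(Check on "huvqeyts": → "uvqeyts" → "usvtqye" ✓)

lcaist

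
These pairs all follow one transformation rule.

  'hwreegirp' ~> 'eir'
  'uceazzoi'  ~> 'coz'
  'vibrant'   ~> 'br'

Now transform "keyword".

er

The pattern: sort the characters into alphabetical order, then keep one character in every 3, starting at position 2 (positions 2nd, 5th, 8th, ...).
So "keyword" becomes "er".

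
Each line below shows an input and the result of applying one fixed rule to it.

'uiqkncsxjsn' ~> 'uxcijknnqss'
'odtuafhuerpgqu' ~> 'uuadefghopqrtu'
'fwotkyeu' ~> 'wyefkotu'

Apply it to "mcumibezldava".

Rule — sort the characters into alphabetical order, then move the last 2 characters to the front (rotate right by 2).
Applying both steps to "mcumibezldava": "aabcdeilmmuvz", then "vzaabcdeilmmu".

vzaabcdeilmmu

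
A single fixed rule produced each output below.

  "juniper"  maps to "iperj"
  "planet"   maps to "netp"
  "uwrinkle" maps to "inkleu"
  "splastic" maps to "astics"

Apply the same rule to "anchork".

Rule — move the first 3 characters to the end (rotate left by 3), then delete the last 2 characters.
Applying both steps to "anchork": "horkanc", then "horka".
(Check on "splastic": → "asticspl" → "astics" ✓)

horka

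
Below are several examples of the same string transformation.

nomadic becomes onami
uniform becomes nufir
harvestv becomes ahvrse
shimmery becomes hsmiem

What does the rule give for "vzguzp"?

zvug

The rule is to swap each adjacent pair of characters (1↔2, 3↔4, ...), then delete the last 2 characters.
Working it through for "vzguzp": intermediate "zvugpz", final "zvug".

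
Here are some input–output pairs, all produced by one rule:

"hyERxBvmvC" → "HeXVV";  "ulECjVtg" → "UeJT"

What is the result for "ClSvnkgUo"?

In each case the input is transformed by: keep every other character starting from the first (positions 1st, 3rd, 5th, ...), then flip the case of every letter.
For "ClSvnkgUo" the result is "csNGO".

csNGO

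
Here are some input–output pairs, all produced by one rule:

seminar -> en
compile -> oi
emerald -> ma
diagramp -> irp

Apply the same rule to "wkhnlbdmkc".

klm

Rule — keep one character in every 3, starting at position 2 (positions 2nd, 5th, 8th, ...).
Applying that to "wkhnlbdmkc" gives "klm".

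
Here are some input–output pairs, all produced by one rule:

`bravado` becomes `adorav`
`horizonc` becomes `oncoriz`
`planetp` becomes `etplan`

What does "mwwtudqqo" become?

qqowwtud

The rule is to delete the first character, then move the last 3 characters to the front (rotate right by 3).
For "mwwtudqqo" the result is "qqowwtud".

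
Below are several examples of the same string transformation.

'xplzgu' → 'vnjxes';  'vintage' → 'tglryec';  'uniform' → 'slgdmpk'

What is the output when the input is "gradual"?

The rule is to shift every letter 2 places backward in the alphabet (wrapping around).
"gradual" → "epybsyj".

epybsyj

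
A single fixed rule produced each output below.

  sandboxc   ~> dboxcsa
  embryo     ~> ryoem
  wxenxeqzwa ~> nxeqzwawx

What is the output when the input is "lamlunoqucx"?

Each output is the input with this applied: move the first 2 characters to the end (rotate left by 2), then delete the first character.
On "lamlunoqucx": the first step gives "mlunoqucxla", and the second then gives "lunoqucxla".

lunoqucxla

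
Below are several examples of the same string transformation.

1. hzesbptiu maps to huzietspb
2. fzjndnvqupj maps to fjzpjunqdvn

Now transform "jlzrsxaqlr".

In each case the input is transformed by: take characters alternately from the front and the back (1st, last, 2nd, 2nd-last, ...).
Doing the same to "jlzrsxaqlr": "jrllzqrasx".

jrllzqrasx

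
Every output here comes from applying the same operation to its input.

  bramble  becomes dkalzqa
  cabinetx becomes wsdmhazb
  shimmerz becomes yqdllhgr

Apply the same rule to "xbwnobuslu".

tkrtanmvaw

The transformation: shift every letter 1 place backward in the alphabet (wrapping around), then reverse the string.
On "xbwnobuslu": the first step gives "wavmnatrkt", and the second then gives "tkrtanmvaw".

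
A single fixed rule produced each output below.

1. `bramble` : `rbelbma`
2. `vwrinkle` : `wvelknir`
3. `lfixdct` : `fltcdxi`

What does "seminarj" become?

esjranim

What's happening: move the first 2 characters to the end (rotate left by 2), then reverse the string.
Applying both steps to "seminarj": "minarjse", then "esjranim".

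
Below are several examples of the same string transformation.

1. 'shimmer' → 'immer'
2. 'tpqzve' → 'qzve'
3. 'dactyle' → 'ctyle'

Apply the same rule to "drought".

The rule is to delete the first 2 characters.
For "drought" the result is "ought".

ought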